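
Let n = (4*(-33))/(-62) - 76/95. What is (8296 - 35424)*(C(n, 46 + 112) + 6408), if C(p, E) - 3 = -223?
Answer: -167868064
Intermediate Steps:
n = 206/155 (n = -132*(-1/62) - 76*1/95 = 66/31 - ⅘ = 206/155 ≈ 1.3290)
C(p, E) = -220 (C(p, E) = 3 - 223 = -220)
(8296 - 35424)*(C(n, 46 + 112) + 6408) = (8296 - 35424)*(-220 + 6408) = -27128*6188 = -167868064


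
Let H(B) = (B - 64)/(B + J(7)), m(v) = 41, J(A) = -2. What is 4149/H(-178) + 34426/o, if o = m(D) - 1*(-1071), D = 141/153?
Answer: 209698733/67276 ≈ 3117.0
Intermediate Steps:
D = 47/51 (D = 141*(1/153) = 47/51 ≈ 0.92157)
H(B) = (-64 + B)/(-2 + B) (H(B) = (B - 64)/(B - 2) = (-64 + B)/(-2 + B))
o = 1112 (o = 41 - 1*(-1071) = 41 + 1071 = 1112)
4149/H(-178) + 34426/o = 4149/(((-64 - 178)/(-2 - 178))) + 34426/1112 = 4149/((-242/(-180))) + 34426*(1/1112) = 4149/((-1/180*(-242))) + 17213/556 = 4149/(121/90) + 17213/556 = 4149*(90/121) + 17213/556 = 373410/121 + 17213/556 = 209698733/67276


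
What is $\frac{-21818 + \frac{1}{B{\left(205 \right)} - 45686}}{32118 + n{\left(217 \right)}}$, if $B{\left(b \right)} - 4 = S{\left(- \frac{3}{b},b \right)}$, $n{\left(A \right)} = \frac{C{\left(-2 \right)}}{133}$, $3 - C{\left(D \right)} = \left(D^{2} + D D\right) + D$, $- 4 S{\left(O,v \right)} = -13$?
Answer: $- \frac{530201291242}{780502021065} \approx -0.67931$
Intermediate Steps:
$S{\left(O,v \right)} = \frac{13}{4}$ ($S{\left(O,v \right)} = \left(- \frac{1}{4}\right) \left(-13\right) = \frac{13}{4}$)
$C{\left(D \right)} = 3 - D - 2 D^{2}$ ($C{\left(D \right)} = 3 - \left(\left(D^{2} + D D\right) + D\right) = 3 - \left(\left(D^{2} + D^{2}\right) + D\right) = 3 - \left(2 D^{2} + D\right) = 3 - \left(D + 2 D^{2}\right) = 3 - D - 2 D^{2}$)
$n{\left(A \right)} = - \frac{3}{133}$ ($n{\left(A \right)} = \frac{3 - -2 - 2 \left(-2\right)^{2}}{133} = \left(3 + 2 - 8\right) \frac{1}{133} = \left(-3\right) \frac{1}{133} = - \frac{3}{133}$)
$B{\left(b \right)} = \frac{29}{4}$ ($B{\left(b \right)} = 4 + \frac{13}{4} = \frac{29}{4}$)
$\frac{-21818 + \frac{1}{B{\left(205 \right)} - 45686}}{32118 + n{\left(217 \right)}} = \frac{-21818 + \frac{1}{\frac{29}{4} - 45686}}{32118 - \frac{3}{133}} = \frac{-21818 + \frac{1}{- \frac{182715}{4}}}{\frac{4271691}{133}} = \left(-21818 - \frac{4}{182715}\right) \frac{133}{4271691} = \left(- \frac{3986475874}{182715}\right) \frac{133}{4271691} = - \frac{530201291242}{780502021065}$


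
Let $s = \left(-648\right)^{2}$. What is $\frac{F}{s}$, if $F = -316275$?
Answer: $- \frac{105425}{139968} \approx -0.75321$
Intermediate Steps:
$s = 419904$
$\frac{F}{s} = - \frac{316275}{419904} = \left(-316275\right) \frac{1}{419904} = - \frac{105425}{139968}$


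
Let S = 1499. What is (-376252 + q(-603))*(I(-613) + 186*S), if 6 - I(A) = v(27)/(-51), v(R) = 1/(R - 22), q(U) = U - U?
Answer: -26751178949452/255 ≈ -1.0491e+11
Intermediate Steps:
q(U) = 0
v(R) = 1/(-22 + R)
I(A) = 1531/255 (I(A) = 6 - 1/((-22 + 27)*(-51)) = 6 - (-1)/(5*51) = 6 - 1*(-1/255) = 6 + 1/255 = 1531/255)
(-376252 + q(-603))*(I(-613) + 186*S) = (-376252 + 0)*(1531/255 + 186*1499) = -376252*(1531/255 + 278814) = -376252*71099101/255 = -26751178949452/255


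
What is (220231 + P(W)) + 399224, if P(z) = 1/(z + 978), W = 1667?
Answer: 1638458476/2645 ≈ 6.1946e+5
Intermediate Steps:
P(z) = 1/(978 + z)
(220231 + P(W)) + 399224 = (220231 + 1/(978 + 1667)) + 399224 = (220231 + 1/2645) + 399224 = 582510996/2645 + 399224 = 1638458476/2645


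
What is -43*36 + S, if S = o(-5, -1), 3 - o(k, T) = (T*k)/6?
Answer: -9275/6 ≈ -1545.8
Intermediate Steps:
o(k, T) = 3 - T*k/6
S = 13/6 (S = 3 - 1/6*(-1)*(-5) = 3 - 5/6 = 13/6 ≈ 2.1667)
-43*36 + S = -43*36 + 13/6 = -1548 + 13/6 = -9275/6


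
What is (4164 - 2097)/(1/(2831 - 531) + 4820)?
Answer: 4754100/11086001 ≈ 0.42884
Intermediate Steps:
(4164 - 2097)/(1/(2831 - 531) + 4820) = 2067/(1/2300 + 4820) = 2067/(11086001/2300) = 2067*(2300/11086001) = 4754100/11086001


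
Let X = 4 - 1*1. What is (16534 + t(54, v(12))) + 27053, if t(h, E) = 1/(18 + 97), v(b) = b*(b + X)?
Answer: 5012506/115 ≈ 43587.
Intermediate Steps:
X = 3 (X = 4 - 1 = 3)
v(b) = b*(3 + b) (v(b) = b*(b + 3) = b*(3 + b))
t(h, E) = 1/115
(16534 + t(54, v(12))) + 27053 = (16534 + 1/115) + 27053 = 1901411/115 + 27053 = 5012506/115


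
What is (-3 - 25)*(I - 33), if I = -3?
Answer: 1008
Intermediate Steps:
(-3 - 25)*(I - 33) = (-3 - 25)*(-3 - 33) = -28*(-36) = 1008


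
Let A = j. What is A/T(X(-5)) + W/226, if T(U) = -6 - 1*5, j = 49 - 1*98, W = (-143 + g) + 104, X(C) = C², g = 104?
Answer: 11789/2486 ≈ 4.7422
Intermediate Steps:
W = 65 (W = (-143 + 104) + 104 = -39 + 104 = 65)
j = -49 (j = 49 - 98 = -49)
T(U) = -11 (T(U) = -6 - 5 = -11)
A = -49
A/T(X(-5)) + W/226 = -49/(-11) + 65/226 = -49*(-1/11) + 65*(1/226) = 49/11 + 65/226 = 11789/2486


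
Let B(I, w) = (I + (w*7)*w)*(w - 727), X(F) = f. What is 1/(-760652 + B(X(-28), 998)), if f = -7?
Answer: 1/1888657039 ≈ 5.2948e-10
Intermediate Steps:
X(F) = -7
B(I, w) = (-727 + w)*(I + 7*w²) (B(I, w) = (I + (7*w)*w)*(-727 + w) = (I + 7*w²)*(-727 + w) = (-727 + w)*(I + 7*w²))
1/(-760652 + B(X(-28), 998)) = 1/(-760652 + (-5089*998² - 727*(-7) + 7*998³ - 7*998)) = 1/(-760652 + (-5089*996004 + 5089 + 7*994011992 - 6986)) = 1/(-760652 + (-5068664356 + 5089 + 6958083944 - 6986)) = 1/(-760652 + 1889417691) = 1/1888657039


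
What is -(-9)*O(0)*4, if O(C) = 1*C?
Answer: 0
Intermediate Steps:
O(C) = C
-(-9)*O(0)*4 = -(-9)*0*4 = -9*0*4 = 0*4 = 0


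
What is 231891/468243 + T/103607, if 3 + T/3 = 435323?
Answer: 211844053039/16171084167 ≈ 13.100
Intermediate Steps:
T = 1305960 (T = -9 + 3*435323 = -9 + 1305969 = 1305960)
231891/468243 + T/103607 = 231891/468243 + 1305960/103607 = 231891*(1/468243) + 1305960*(1/103607) = 77297/156081 + 1305960/103607 = 211844053039/16171084167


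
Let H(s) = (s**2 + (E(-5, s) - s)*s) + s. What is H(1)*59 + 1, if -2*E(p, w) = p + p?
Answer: 355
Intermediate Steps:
E(p, w) = -p (E(p, w) = -(p + p)/2 = -p)
H(s) = s + s**2 + s*(5 - s) (H(s) = (s**2 + (-1*(-5) - s)*s) + s = (s**2 + (5 - s)*s) + s = (s**2 + s*(5 - s)) + s = s + s**2 + s*(5 - s))
H(1)*59 + 1 = (6*1)*59 + 1 = 6*59 + 1 = 354 + 1 = 355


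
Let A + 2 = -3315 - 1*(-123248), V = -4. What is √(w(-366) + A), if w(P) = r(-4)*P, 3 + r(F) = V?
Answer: √122493 ≈ 349.99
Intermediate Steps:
r(F) = -7 (r(F) = -3 - 4 = -7)
w(P) = -7*P
A = 119931 (A = -2 + (-3315 - 1*(-123248)) = -2 + (-3315 + 123248) = -2 + 119933 = 119931)
√(w(-366) + A) = √(-7*(-366) + 119931) = √(2562 + 119931) = √122493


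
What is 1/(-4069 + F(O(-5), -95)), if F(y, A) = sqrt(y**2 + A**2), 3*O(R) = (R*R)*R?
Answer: -2817/11454923 - 15*sqrt(3874)/148913999 ≈ -0.00025219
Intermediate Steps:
O(R) = R**3/3 (O(R) = ((R*R)*R)/3 = (R**2*R)/3 = R**3/3)
F(y, A) = sqrt(A**2 + y**2)
1/(-4069 + F(O(-5), -95)) = 1/(-4069 + sqrt((-95)**2 + ((1/3)*(-5)**3)**2)) = 1/(-4069 + sqrt(9025 + ((1/3)*(-125))**2)) = 1/(-4069 + sqrt(9025 + (-125/3)**2)) = 1/(-4069 + sqrt(9025 + 15625/9)) = 1/(-4069 + sqrt(96850/9)) = 1/(-4069 + 5*sqrt(3874)/3)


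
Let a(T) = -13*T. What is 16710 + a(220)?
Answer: 13850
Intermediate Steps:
16710 + a(220) = 16710 - 13*220 = 16710 - 2860 = 13850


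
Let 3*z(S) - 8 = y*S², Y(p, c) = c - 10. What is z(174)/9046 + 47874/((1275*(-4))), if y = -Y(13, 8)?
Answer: -82529051/11533650 ≈ -7.1555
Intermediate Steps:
Y(p, c) = -10 + c
y = 2 (y = -(-10 + 8) = -1*(-2) = 2)
z(S) = 8/3 + 2*S²/3 (z(S) = 8/3 + (2*S²)/3 = 8/3 + 2*S²/3)
z(174)/9046 + 47874/((1275*(-4))) = (8/3 + (⅔)*174²)/9046 + 47874/((1275*(-4))) = (8/3 + (⅔)*30276)*(1/9046) + 47874/(-5100) = (8/3 + 20184)*(1/9046) + 47874*(-1/5100) = (60560/3)*(1/9046) - 7979/850 = 30280/13569 - 7979/850 = -82529051/11533650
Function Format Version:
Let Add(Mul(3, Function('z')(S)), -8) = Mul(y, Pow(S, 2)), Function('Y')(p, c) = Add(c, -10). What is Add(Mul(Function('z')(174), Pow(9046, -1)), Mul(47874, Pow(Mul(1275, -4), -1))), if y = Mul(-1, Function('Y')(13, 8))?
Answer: Rational(-82529051, 11533650) ≈ -7.1555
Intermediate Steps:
Function('Y')(p, c) = Add(-10, c)
y = 2 (y = Mul(-1, Add(-10, 8)) = Mul(-1, -2) = 2)
Function('z')(S) = Add(Rational(8, 3), Mul(Rational(2, 3), Pow(S, 2))) (Function('z')(S) = Add(Rational(8, 3), Mul(Rational(1, 3), Mul(2, Pow(S, 2)))) = Add(Rational(8, 3), Mul(Rational(2, 3), Pow(S, 2))))
Add(Mul(Function('z')(174), Pow(9046, -1)), Mul(47874, Pow(Mul(1275, -4), -1))) = Add(Mul(Add(Rational(8, 3), Mul(Rational(2, 3), Pow(174, 2))), Pow(9046, -1)), Mul(47874, Pow(Mul(1275, -4), -1))) = Add(Mul(Add(Rational(8, 3), Mul(Rational(2, 3), 30276)), Rational(1, 9046)), Mul(47874, Pow(-5100, -1))) = Add(Mul(Add(Rational(8, 3), 20184), Rational(1, 9046)), Mul(47874, Rational(-1, 5100))) = Add(Mul(Rational(60560, 3), Rational(1, 9046)), Rational(-7979, 850)) = Add(Rational(30280, 13569), Rational(-7979, 850)) = Rational(-82529051, 11533650)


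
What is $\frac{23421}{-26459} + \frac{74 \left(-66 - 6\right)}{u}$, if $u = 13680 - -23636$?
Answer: $- \frac{253737897}{246836011} \approx -1.028$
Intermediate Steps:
$u = 37316$ ($u = 13680 + 23636 = 37316$)
$\frac{23421}{-26459} + \frac{74 \left(-66 - 6\right)}{u} = \frac{23421}{-26459} + \frac{74 \left(-66 - 6\right)}{37316} = 23421 \left(- \frac{1}{26459}\right) + 74 \left(-72\right) \frac{1}{37316} = - \frac{23421}{26459} - \frac{1332}{9329} = - \frac{253737897}{246836011}$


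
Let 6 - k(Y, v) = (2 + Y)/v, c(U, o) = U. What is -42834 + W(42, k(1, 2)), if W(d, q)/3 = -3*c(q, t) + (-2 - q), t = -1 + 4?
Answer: -42894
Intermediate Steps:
t = 3
k(Y, v) = 6 - (2 + Y)/v
W(d, q) = -6 - 12*q (W(d, q) = 3*(-3*q + (-2 - q)) = 3*(-2 - 4*q) = -6 - 12*q)
-42834 + W(42, k(1, 2)) = -42834 + (-6 - 12*(-2 - 1*1 + 6*2)/2) = -42834 + (-6 - 6*(-2 - 1 + 12)) = -42834 + (-6 - 6*9) = -42834 + (-6 - 12*9/2) = -42834 + (-6 - 54) = -42834 - 60 = -42894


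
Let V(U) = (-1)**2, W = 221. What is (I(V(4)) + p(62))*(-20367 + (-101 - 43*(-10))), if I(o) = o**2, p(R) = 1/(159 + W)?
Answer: -3817239/190 ≈ -20091.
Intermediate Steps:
V(U) = 1
p(R) = 1/380 (p(R) = 1/(159 + 221) = 1/380)
(I(V(4)) + p(62))*(-20367 + (-101 - 43*(-10))) = (1**2 + 1/380)*(-20367 + (-101 - 43*(-10))) = (1 + 1/380)*(-20367 + (-101 + 430)) = 381*(-20367 + 329)/380 = (381/380)*(-20038) = -3817239/190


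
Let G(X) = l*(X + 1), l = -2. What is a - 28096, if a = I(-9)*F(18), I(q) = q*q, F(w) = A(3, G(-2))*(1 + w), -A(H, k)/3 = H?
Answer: -41947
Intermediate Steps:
G(X) = -2 - 2*X (G(X) = -2*(X + 1) = -2*(1 + X) = -2 - 2*X)
A(H, k) = -3*H
F(w) = -9 - 9*w (F(w) = (-3*3)*(1 + w) = -9*(1 + w) = -9 - 9*w)
I(q) = q**2
a = -13851 (a = (-9)**2*(-9 - 9*18) = 81*(-9 - 162) = 81*(-171) = -13851)
a - 28096 = -13851 - 28096 = -41947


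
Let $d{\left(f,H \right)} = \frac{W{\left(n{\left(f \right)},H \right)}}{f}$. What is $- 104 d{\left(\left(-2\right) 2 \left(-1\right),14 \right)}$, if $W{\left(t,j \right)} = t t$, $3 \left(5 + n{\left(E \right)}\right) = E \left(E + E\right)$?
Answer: $- \frac{7514}{9} \approx -834.89$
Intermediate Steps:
$n{\left(E \right)} = -5 + \frac{2 E^{2}}{3}$ ($n{\left(E \right)} = -5 + \frac{E \left(E + E\right)}{3} = -5 + \frac{E 2 E}{3} = -5 + \frac{2 E^{2}}{3}$)
$W{\left(t,j \right)} = t^{2}$
$d{\left(f,H \right)} = \frac{\left(-5 + \frac{2 f^{2}}{3}\right)^{2}}{f}$
$- 104 d{\left(\left(-2\right) 2 \left(-1\right),14 \right)} = - 104 \frac{\left(-15 + 2 \left(\left(-2\right) 2 \left(-1\right)\right)^{2}\right)^{2}}{9 \left(-2\right) 2 \left(-1\right)} = - 104 \frac{\left(-15 + 2 \left(\left(-4\right) \left(-1\right)\right)^{2}\right)^{2}}{9 \left(\left(-4\right) \left(-1\right)\right)} = - 104 \frac{\left(-15 + 2 \cdot 4^{2}\right)^{2}}{9 \cdot 4} = - 104 \cdot \frac{1}{9} \cdot \frac{1}{4} \left(-15 + 2 \cdot 16\right)^{2} = - 104 \cdot \frac{1}{9} \cdot \frac{1}{4} \left(-15 + 32\right)^{2} = - 104 \cdot \frac{1}{9} \cdot \frac{1}{4} \cdot 17^{2} = - 104 \cdot \frac{1}{9} \cdot \frac{1}{4} \cdot 289 = \left(-104\right) \frac{289}{36} = - \frac{7514}{9}$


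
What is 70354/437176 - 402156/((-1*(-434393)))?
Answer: -72625833167/94953097084 ≈ -0.76486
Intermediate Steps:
70354/437176 - 402156/((-1*(-434393))) = 70354*(1/437176) - 402156/434393 = 35177/218588 - 402156*1/434393 = 35177/218588 - 402156/434393 = -72625833167/94953097084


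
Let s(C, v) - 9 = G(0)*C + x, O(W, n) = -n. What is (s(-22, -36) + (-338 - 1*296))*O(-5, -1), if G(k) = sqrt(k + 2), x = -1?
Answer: -626 - 22*sqrt(2) ≈ -657.11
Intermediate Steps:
G(k) = sqrt(2 + k)
s(C, v) = 8 + C*sqrt(2) (s(C, v) = 9 + (sqrt(2 + 0)*C - 1) = 9 + (sqrt(2)*C - 1) = 9 + (C*sqrt(2) - 1) = 9 + (-1 + C*sqrt(2)) = 8 + C*sqrt(2))
(s(-22, -36) + (-338 - 1*296))*O(-5, -1) = ((8 - 22*sqrt(2)) + (-338 - 1*296))*(-1*(-1)) = ((8 - 22*sqrt(2)) + (-338 - 296))*1 = ((8 - 22*sqrt(2)) - 634)*1 = (-626 - 22*sqrt(2))*1 = -626 - 22*sqrt(2)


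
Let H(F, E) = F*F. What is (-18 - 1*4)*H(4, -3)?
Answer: -352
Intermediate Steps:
H(F, E) = F²
(-18 - 1*4)*H(4, -3) = (-18 - 1*4)*4² = (-18 - 4)*16 = -22*16 = -352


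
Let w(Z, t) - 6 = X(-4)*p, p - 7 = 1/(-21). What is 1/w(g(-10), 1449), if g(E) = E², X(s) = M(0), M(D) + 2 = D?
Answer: -21/166 ≈ -0.12651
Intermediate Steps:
M(D) = -2 + D
p = 146/21 (p = 7 + 1/(-21) = 7 - 1/21 = 146/21 ≈ 6.9524)
X(s) = -2 (X(s) = -2 + 0 = -2)
w(Z, t) = -166/21 (w(Z, t) = 6 - 2*146/21 = 6 - 292/21 = -166/21)
1/w(g(-10), 1449) = 1/(-166/21) = -21/166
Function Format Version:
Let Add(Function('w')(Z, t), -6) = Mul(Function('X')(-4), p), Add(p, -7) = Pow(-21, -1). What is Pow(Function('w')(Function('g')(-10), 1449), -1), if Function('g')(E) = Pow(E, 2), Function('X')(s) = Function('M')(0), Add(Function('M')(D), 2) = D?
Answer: Rational(-21, 166) ≈ -0.12651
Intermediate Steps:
Function('M')(D) = Add(-2, D)
p = Rational(146, 21) (p = Add(7, Pow(-21, -1)) = Add(7, Rational(-1, 21)) = Rational(146, 21) ≈ 6.9524)
Function('X')(s) = -2 (Function('X')(s) = Add(-2, 0) = -2)
Function('w')(Z, t) = Rational(-166, 21) (Function('w')(Z, t) = Add(6, Mul(-2, Rational(146, 21))) = Add(6, Rational(-292, 21)) = Rational(-166, 21))
Pow(Function('w')(Function('g')(-10), 1449), -1) = Pow(Rational(-166, 21), -1) = Rational(-21, 166)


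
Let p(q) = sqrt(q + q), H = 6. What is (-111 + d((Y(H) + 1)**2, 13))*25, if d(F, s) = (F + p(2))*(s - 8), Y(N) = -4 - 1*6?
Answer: 7600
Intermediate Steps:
p(q) = sqrt(2)*sqrt(q) (p(q) = sqrt(2*q) = sqrt(2)*sqrt(q))
Y(N) = -10 (Y(N) = -4 - 6 = -10)
d(F, s) = (-8 + s)*(2 + F) (d(F, s) = (F + sqrt(2)*sqrt(2))*(s - 8) = (F + 2)*(-8 + s) = (2 + F)*(-8 + s) = (-8 + s)*(2 + F))
(-111 + d((Y(H) + 1)**2, 13))*25 = (-111 + (-16 - 8*(-10 + 1)**2 + 2*13 + (-10 + 1)**2*13))*25 = (-111 + (-16 - 8*(-9)**2 + 26 + (-9)**2*13))*25 = (-111 + (-16 - 8*81 + 26 + 81*13))*25 = (-111 + (-16 - 648 + 26 + 1053))*25 = (-111 + 415)*25 = 304*25 = 7600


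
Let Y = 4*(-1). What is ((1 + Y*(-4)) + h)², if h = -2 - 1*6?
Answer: 81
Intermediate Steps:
h = -8 (h = -2 - 6 = -8)
Y = -4
((1 + Y*(-4)) + h)² = ((1 - 4*(-4)) - 8)² = ((1 + 16) - 8)² = (17 - 8)² = 9² = 81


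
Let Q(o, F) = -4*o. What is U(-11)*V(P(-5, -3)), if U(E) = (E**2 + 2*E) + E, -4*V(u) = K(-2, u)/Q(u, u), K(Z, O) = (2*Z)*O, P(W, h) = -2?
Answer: -22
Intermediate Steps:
K(Z, O) = 2*O*Z
V(u) = -1/4 (V(u) = -2*u*(-2)/(4*((-4*u))) = -(-4*u)*(-1/(4*u))/4 = -1/4*1 = -1/4)
U(E) = E**2 + 3*E
U(-11)*V(P(-5, -3)) = -11*(3 - 11)*(-1/4) = -11*(-8)*(-1/4) = 88*(-1/4) = -22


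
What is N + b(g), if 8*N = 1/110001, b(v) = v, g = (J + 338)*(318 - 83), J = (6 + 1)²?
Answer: 80032327561/880008 ≈ 90945.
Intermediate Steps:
J = 49 (J = 7² = 49)
g = 90945 (g = (49 + 338)*(318 - 83) = 387*235 = 90945)
N = 1/880008 (N = (⅛)/110001 = (⅛)*(1/110001) = 1/880008 ≈ 1.1364e-6)
N + b(g) = 1/880008 + 90945 = 80032327561/880008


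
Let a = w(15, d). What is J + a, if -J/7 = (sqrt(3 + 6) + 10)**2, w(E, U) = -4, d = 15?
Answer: -1187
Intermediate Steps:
J = -1183 (J = -7*(sqrt(3 + 6) + 10)**2 = -7*(sqrt(9) + 10)**2 = -7*(3 + 10)**2 = -7*13**2 = -7*169 = -1183)
a = -4
J + a = -1183 - 4 = -1187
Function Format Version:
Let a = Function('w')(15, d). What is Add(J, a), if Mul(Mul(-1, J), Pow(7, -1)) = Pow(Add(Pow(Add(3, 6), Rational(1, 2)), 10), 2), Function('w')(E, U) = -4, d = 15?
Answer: -1187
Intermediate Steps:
J = -1183 (J = Mul(-7, Pow(Add(Pow(Add(3, 6), Rational(1, 2)), 10), 2)) = Mul(-7, Pow(Add(Pow(9, Rational(1, 2)), 10), 2)) = Mul(-7, Pow(Add(3, 10), 2)) = Mul(-7, Pow(13, 2)) = Mul(-7, 169) = -1183)
a = -4
Add(J, a) = Add(-1183, -4) = -1187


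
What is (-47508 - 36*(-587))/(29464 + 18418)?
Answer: -13188/23941 ≈ -0.55085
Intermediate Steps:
(-47508 - 36*(-587))/(29464 + 18418) = (-47508 + 21132)/47882 = -26376*1/47882 = -13188/23941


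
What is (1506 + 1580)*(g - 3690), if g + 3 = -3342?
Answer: -21710010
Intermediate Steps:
g = -3345 (g = -3 - 3342 = -3345)
(1506 + 1580)*(g - 3690) = (1506 + 1580)*(-3345 - 3690) = 3086*(-7035) = -21710010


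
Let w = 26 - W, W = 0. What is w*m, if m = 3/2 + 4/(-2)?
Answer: -13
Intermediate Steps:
w = 26 (w = 26 - 1*0 = 26 + 0 = 26)
m = -1/2 (m = 3*(1/2) + 4*(-1/2) = 3/2 - 2 = -1/2 ≈ -0.50000)
w*m = 26*(-1/2) = -13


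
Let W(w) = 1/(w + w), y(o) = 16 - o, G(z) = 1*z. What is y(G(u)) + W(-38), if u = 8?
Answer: 607/76 ≈ 7.9868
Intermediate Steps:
G(z) = z
W(w) = 1/(2*w)
y(G(u)) + W(-38) = (16 - 1*8) + (½)/(-38) = (16 - 8) + (½)*(-1/38) = 8 - 1/76 = 607/76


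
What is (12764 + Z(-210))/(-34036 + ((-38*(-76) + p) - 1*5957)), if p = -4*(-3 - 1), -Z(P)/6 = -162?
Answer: -13736/37089 ≈ -0.37035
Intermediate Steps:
Z(P) = 972 (Z(P) = -6*(-162) = 972)
p = 16 (p = -4*(-4) = 16)
(12764 + Z(-210))/(-34036 + ((-38*(-76) + p) - 1*5957)) = (12764 + 972)/(-34036 + ((-38*(-76) + 16) - 1*5957)) = 13736/(-34036 + ((2888 + 16) - 5957)) = 13736/(-34036 + (2904 - 5957)) = 13736/(-34036 - 3053) = 13736/(-37089) = 13736*(-1/37089) = -13736/37089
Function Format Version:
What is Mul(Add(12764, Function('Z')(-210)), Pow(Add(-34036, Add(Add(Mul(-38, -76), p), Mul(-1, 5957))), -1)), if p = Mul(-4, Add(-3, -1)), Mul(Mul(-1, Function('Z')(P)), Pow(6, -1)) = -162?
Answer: Rational(-13736, 37089) ≈ -0.37035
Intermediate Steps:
Function('Z')(P) = 972 (Function('Z')(P) = Mul(-6, -162) = 972)
p = 16 (p = Mul(-4, -4) = 16)
Mul(Add(12764, Function('Z')(-210)), Pow(Add(-34036, Add(Add(Mul(-38, -76), p), Mul(-1, 5957))), -1)) = Mul(Add(12764, 972), Pow(Add(-34036, Add(Add(Mul(-38, -76), 16), Mul(-1, 5957))), -1)) = Mul(13736, Pow(Add(-34036, Add(Add(2888, 16), -5957)), -1)) = Mul(13736, Pow(Add(-34036, Add(2904, -5957)), -1)) = Mul(13736, Pow(Add(-34036, -3053), -1)) = Mul(13736, Pow(-37089, -1)) = Mul(13736, Rational(-1, 37089)) = Rational(-13736, 37089)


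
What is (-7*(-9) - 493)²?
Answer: 184900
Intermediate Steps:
(-7*(-9) - 493)² = (63 - 493)² = (-430)² = 184900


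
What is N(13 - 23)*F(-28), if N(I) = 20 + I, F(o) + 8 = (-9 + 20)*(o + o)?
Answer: -6240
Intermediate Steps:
F(o) = -8 + 22*o (F(o) = -8 + (-9 + 20)*(o + o) = -8 + 11*(2*o) = -8 + 22*o)
N(13 - 23)*F(-28) = (20 + (13 - 23))*(-8 + 22*(-28)) = (20 - 10)*(-8 - 616) = 10*(-624) = -6240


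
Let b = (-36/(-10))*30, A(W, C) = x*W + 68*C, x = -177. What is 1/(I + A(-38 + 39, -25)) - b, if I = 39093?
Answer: -4019327/37216 ≈ -108.00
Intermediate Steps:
A(W, C) = -177*W + 68*C
b = 108 (b = -⅒*(-36)*30 = (18/5)*30 = 108)
1/(I + A(-38 + 39, -25)) - b = 1/(39093 + (-177*(-38 + 39) + 68*(-25))) - 1*108 = 1/(39093 + (-177*1 - 1700)) - 108 = 1/(39093 + (-177 - 1700)) - 108 = 1/(39093 - 1877) - 108 = 1/37216 - 108 = -4019327/37216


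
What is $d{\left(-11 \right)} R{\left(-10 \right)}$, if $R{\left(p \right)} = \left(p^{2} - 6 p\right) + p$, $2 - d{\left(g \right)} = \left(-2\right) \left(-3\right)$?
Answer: $-600$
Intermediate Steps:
$d{\left(g \right)} = -4$ ($d{\left(g \right)} = 2 - \left(-2\right) \left(-3\right) = 2 - 6 = -4$)
$R{\left(p \right)} = p^{2} - 5 p$
$d{\left(-11 \right)} R{\left(-10 \right)} = - 4 \left(- 10 \left(-5 - 10\right)\right) = - 4 \left(\left(-10\right) \left(-15\right)\right) = \left(-4\right) 150 = -600$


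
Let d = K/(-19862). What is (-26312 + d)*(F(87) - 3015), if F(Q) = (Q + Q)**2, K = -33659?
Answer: -14245924844385/19862 ≈ -7.1725e+8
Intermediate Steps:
F(Q) = 4*Q**2 (F(Q) = (2*Q)**2 = 4*Q**2)
d = 33659/19862 (d = -33659/(-19862) = -33659*(-1/19862) = 33659/19862 ≈ 1.6946)
(-26312 + d)*(F(87) - 3015) = (-26312 + 33659/19862)*(4*87**2 - 3015) = -522575285*(4*7569 - 3015)/19862 = -522575285*(30276 - 3015)/19862 = -522575285/19862*27261 = -14245924844385/19862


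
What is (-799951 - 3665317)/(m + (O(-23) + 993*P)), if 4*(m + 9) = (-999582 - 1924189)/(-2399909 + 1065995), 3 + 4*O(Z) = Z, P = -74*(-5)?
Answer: -23825133995808/1960293592063 ≈ -12.154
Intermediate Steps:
P = 370
O(Z) = -¾ + Z/4
m = -45097133/5335656 (m = -9 + ((-999582 - 1924189)/(-2399909 + 1065995))/4 = -9 + (-2923771/(-1333914))/4 = -9 + (-2923771*(-1/1333914))/4 = -9 + (¼)*(2923771/1333914) = -9 + 2923771/5335656 = -45097133/5335656 ≈ -8.4520)
(-799951 - 3665317)/(m + (O(-23) + 993*P)) = (-799951 - 3665317)/(-45097133/5335656 + ((-¾ + (¼)*(-23)) + 993*370)) = -4465268/(-45097133/5335656 + ((-¾ - 23/4) + 367410)) = -4465268/(-45097133/5335656 + (-13/2 + 367410)) = -4465268/(-45097133/5335656 + 734807/2) = -4465268/1960293592063/5335656 = -4465268*5335656/1960293592063 = -23825133995808/1960293592063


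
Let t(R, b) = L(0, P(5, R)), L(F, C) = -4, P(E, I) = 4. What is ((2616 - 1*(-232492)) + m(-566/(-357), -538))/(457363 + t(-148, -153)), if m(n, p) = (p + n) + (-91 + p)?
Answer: 83517503/163277163 ≈ 0.51151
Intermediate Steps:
t(R, b) = -4
m(n, p) = -91 + n + 2*p (m(n, p) = (n + p) + (-91 + p) = -91 + n + 2*p)
((2616 - 1*(-232492)) + m(-566/(-357), -538))/(457363 + t(-148, -153)) = ((2616 - 1*(-232492)) + (-91 - 566/(-357) + 2*(-538)))/(457363 - 4) = ((2616 + 232492) + (-91 - 566*(-1/357) - 1076))/457359 = (235108 + (-91 + 566/357 - 1076))*(1/457359) = (235108 - 416053/357)*(1/457359) = (83517503/357)*(1/457359) = 83517503/163277163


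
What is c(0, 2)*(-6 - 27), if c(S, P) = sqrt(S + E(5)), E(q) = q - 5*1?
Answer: 0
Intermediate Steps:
E(q) = -5 + q (E(q) = q - 5 = -5 + q)
c(S, P) = sqrt(S) (c(S, P) = sqrt(S + (-5 + 5)) = sqrt(S + 0) = sqrt(S))
c(0, 2)*(-6 - 27) = sqrt(0)*(-6 - 27) = 0*(-33) = 0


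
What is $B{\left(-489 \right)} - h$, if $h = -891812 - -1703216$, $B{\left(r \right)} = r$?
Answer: $-811893$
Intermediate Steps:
$h = 811404$ ($h = -891812 + 1703216 = 811404$)
$B{\left(-489 \right)} - h = -489 - 811404 = -811893$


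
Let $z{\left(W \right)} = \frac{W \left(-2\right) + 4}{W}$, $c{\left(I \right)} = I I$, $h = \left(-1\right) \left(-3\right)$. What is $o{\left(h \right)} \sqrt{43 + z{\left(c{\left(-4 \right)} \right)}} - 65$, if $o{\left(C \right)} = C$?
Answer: $-65 + \frac{3 \sqrt{165}}{2} \approx -45.732$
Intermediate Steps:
$h = 3$
$c{\left(I \right)} = I^{2}$
$z{\left(W \right)} = \frac{4 - 2 W}{W}$ ($z{\left(W \right)} = \frac{- 2 W + 4}{W} = \frac{4 - 2 W}{W}$)
$o{\left(h \right)} \sqrt{43 + z{\left(c{\left(-4 \right)} \right)}} - 65 = 3 \sqrt{43 - \left(2 - \frac{4}{\left(-4\right)^{2}}\right)} - 65 = 3 \sqrt{43 - \left(2 - \frac{4}{16}\right)} - 65 = 3 \sqrt{43 + \left(-2 + 4 \cdot \frac{1}{16}\right)} - 65 = 3 \sqrt{43 + \left(-2 + \frac{1}{4}\right)} - 65 = 3 \sqrt{43 - \frac{7}{4}} - 65 = 3 \sqrt{\frac{165}{4}} - 65 = 3 \frac{\sqrt{165}}{2} - 65 = \frac{3 \sqrt{165}}{2} - 65 = -65 + \frac{3 \sqrt{165}}{2}$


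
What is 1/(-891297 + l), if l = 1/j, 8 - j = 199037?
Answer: -199029/177393950614 ≈ -1.1220e-6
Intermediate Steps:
j = -199029 (j = 8 - 1*199037 = 8 - 199037 = -199029)
l = -1/199029 (l = 1/(-199029) = -1/199029 ≈ -5.0244e-6)
1/(-891297 + l) = 1/(-891297 - 1/199029) = 1/(-177393950614/199029) = -199029/177393950614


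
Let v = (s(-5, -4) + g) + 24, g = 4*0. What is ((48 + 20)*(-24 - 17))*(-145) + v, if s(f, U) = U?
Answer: 404280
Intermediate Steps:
g = 0
v = 20 (v = (-4 + 0) + 24 = -4 + 24 = 20)
((48 + 20)*(-24 - 17))*(-145) + v = ((48 + 20)*(-24 - 17))*(-145) + 20 = (68*(-41))*(-145) + 20 = -2788*(-145) + 20 = 404260 + 20 = 404280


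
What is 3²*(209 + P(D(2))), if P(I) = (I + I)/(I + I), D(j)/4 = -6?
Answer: 1890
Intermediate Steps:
D(j) = -24 (D(j) = 4*(-6) = -24)
P(I) = 1 (P(I) = (2*I)/((2*I)) = (2*I)*(1/(2*I)) = 1)
3²*(209 + P(D(2))) = 3²*(209 + 1) = 9*210 = 1890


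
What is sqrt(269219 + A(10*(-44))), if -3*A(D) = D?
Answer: sqrt(2424291)/3 ≈ 519.00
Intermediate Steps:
A(D) = -D/3
sqrt(269219 + A(10*(-44))) = sqrt(269219 - 10*(-44)/3) = sqrt(269219 - 1/3*(-440)) = sqrt(269219 + 440/3) = sqrt(808097/3) = sqrt(2424291)/3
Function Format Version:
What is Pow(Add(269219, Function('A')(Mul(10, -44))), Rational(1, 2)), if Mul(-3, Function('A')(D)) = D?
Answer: Mul(Rational(1, 3), Pow(2424291, Rational(1, 2))) ≈ 519.00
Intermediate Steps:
Function('A')(D) = Mul(Rational(-1, 3), D)
Pow(Add(269219, Function('A')(Mul(10, -44))), Rational(1, 2)) = Pow(Add(269219, Mul(Rational(-1, 3), Mul(10, -44))), Rational(1, 2)) = Pow(Add(269219, Mul(Rational(-1, 3), -440)), Rational(1, 2)) = Pow(Add(269219, Rational(440, 3)), Rational(1, 2)) = Pow(Rational(808097, 3), Rational(1, 2)) = Mul(Rational(1, 3), Pow(2424291, Rational(1, 2)))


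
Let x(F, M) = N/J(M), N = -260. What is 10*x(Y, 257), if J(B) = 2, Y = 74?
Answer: -1300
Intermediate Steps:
x(F, M) = -130 (x(F, M) = -260/2 = -260*½ = -130)
10*x(Y, 257) = 10*(-130) = -1300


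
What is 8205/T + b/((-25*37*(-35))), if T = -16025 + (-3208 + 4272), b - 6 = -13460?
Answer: -22234389/23064875 ≈ -0.96399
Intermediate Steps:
b = -13454 (b = 6 - 13460 = -13454)
T = -14961 (T = -16025 + 1064 = -14961)
8205/T + b/((-25*37*(-35))) = 8205/(-14961) - 13454/(-25*37*(-35)) = 8205*(-1/14961) - 13454/((-925*(-35))) = -2735/4987 - 13454/32375 = -2735/4987 - 13454*1/32375 = -2735/4987 - 1922/4625 = -22234389/23064875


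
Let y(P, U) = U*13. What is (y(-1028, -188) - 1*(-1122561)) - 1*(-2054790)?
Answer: 3174907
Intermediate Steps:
y(P, U) = 13*U
(y(-1028, -188) - 1*(-1122561)) - 1*(-2054790) = (13*(-188) - 1*(-1122561)) - 1*(-2054790) = (-2444 + 1122561) + 2054790 = 1120117 + 2054790 = 3174907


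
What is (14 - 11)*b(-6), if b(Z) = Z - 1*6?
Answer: -36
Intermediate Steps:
b(Z) = -6 + Z (b(Z) = Z - 6 = -6 + Z)
(14 - 11)*b(-6) = (14 - 11)*(-6 - 6) = 3*(-12) = -36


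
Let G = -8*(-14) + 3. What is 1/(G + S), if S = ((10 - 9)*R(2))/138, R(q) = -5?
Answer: 138/15865 ≈ 0.0086984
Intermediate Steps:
G = 115 (G = 112 + 3 = 115)
S = -5/138 (S = ((10 - 9)*(-5))/138 = (1*(-5))*(1/138) = -5*1/138 = -5/138 ≈ -0.036232)
1/(G + S) = 1/(115 - 5/138) = 1/(15865/138) = 138/15865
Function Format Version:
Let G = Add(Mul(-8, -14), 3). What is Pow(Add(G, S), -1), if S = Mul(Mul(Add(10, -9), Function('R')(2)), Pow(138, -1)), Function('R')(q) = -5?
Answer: Rational(138, 15865) ≈ 0.0086984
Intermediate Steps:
G = 115 (G = Add(112, 3) = 115)
S = Rational(-5, 138) (S = Mul(Mul(Add(10, -9), -5), Pow(138, -1)) = Mul(Mul(1, -5), Rational(1, 138)) = Mul(-5, Rational(1, 138)) = Rational(-5, 138) ≈ -0.036232)
Pow(Add(G, S), -1) = Pow(Add(115, Rational(-5, 138)), -1) = Pow(Rational(15865, 138), -1) = Rational(138, 15865)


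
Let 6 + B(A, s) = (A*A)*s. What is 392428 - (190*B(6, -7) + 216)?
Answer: 441232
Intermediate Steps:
B(A, s) = -6 + s*A**2 (B(A, s) = -6 + (A*A)*s = -6 + A**2*s = -6 + s*A**2)
392428 - (190*B(6, -7) + 216) = 392428 - (190*(-6 - 7*6**2) + 216) = 392428 - (190*(-6 - 7*36) + 216) = 392428 - (190*(-6 - 252) + 216) = 392428 - (190*(-258) + 216) = 392428 - (-49020 + 216) = 392428 - 1*(-48804) = 392428 + 48804 = 441232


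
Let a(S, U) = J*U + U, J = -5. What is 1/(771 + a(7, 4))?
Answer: 1/755 ≈ 0.0013245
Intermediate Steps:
a(S, U) = -4*U (a(S, U) = -5*U + U = -4*U)
1/(771 + a(7, 4)) = 1/(771 - 4*4) = 1/(771 - 16) = 1/755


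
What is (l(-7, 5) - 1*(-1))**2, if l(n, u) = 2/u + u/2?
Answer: 1521/100 ≈ 15.210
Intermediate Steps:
l(n, u) = u/2 + 2/u (l(n, u) = 2/u + u*(1/2) = 2/u + u/2 = u/2 + 2/u)
(l(-7, 5) - 1*(-1))**2 = (((1/2)*5 + 2/5) - 1*(-1))**2 = ((5/2 + 2*(1/5)) + 1)**2 = ((5/2 + 2/5) + 1)**2 = (29/10 + 1)**2 = (39/10)**2 = 1521/100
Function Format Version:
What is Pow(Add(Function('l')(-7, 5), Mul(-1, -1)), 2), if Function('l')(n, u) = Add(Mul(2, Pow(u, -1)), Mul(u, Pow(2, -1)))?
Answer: Rational(1521, 100) ≈ 15.210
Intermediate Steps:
Function('l')(n, u) = Add(Mul(Rational(1, 2), u), Mul(2, Pow(u, -1))) (Function('l')(n, u) = Add(Mul(2, Pow(u, -1)), Mul(u, Rational(1, 2))) = Add(Mul(2, Pow(u, -1)), Mul(Rational(1, 2), u)) = Add(Mul(Rational(1, 2), u), Mul(2, Pow(u, -1))))
Pow(Add(Function('l')(-7, 5), Mul(-1, -1)), 2) = Pow(Add(Add(Mul(Rational(1, 2), 5), Mul(2, Pow(5, -1))), Mul(-1, -1)), 2) = Pow(Add(Add(Rational(5, 2), Mul(2, Rational(1, 5))), 1), 2) = Pow(Add(Add(Rational(5, 2), Rational(2, 5)), 1), 2) = Pow(Add(Rational(29, 10), 1), 2) = Pow(Rational(39, 10), 2) = Rational(1521, 100)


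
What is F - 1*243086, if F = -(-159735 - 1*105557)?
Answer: 22206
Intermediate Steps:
F = 265292 (F = -(-159735 - 105557) = -1*(-265292) = 265292)
F - 1*243086 = 265292 - 1*243086 = 265292 - 243086 = 22206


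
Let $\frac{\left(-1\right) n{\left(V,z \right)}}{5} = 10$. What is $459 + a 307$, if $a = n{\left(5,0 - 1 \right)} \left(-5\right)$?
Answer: $77209$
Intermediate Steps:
$n{\left(V,z \right)} = -50$ ($n{\left(V,z \right)} = \left(-5\right) 10 = -50$)
$a = 250$ ($a = \left(-50\right) \left(-5\right) = 250$)
$459 + a 307 = 459 + 250 \cdot 307 = 459 + 76750 = 77209$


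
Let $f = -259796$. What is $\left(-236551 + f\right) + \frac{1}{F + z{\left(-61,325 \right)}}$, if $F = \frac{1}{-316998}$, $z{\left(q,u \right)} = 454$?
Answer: $- \frac{71432816049579}{143917091} \approx -4.9635 \cdot 10^{5}$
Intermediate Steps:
$F = - \frac{1}{316998} \approx -3.1546 \cdot 10^{-6}$
$\left(-236551 + f\right) + \frac{1}{F + z{\left(-61,325 \right)}} = \left(-236551 - 259796\right) + \frac{1}{- \frac{1}{316998} + 454} = -496347 + \frac{1}{\frac{143917091}{316998}} = -496347 + \frac{316998}{143917091} = - \frac{71432816049579}{143917091}$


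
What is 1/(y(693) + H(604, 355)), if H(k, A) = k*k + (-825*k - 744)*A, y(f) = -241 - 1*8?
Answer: -1/176796053 ≈ -5.6562e-9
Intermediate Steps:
y(f) = -249 (y(f) = -241 - 8 = -249)
H(k, A) = k**2 + A*(-744 - 825*k) (H(k, A) = k**2 + (-744 - 825*k)*A = k**2 + A*(-744 - 825*k))
1/(y(693) + H(604, 355)) = 1/(-249 + (604**2 - 744*355 - 825*355*604)) = 1/(-249 + (364816 - 264120 - 176896500)) = 1/(-249 - 176795804) = 1/(-176796053) = -1/176796053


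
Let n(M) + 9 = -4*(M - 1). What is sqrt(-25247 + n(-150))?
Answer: 2*I*sqrt(6163) ≈ 157.01*I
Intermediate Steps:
n(M) = -5 - 4*M (n(M) = -9 - 4*(M - 1) = -9 - 4*(-1 + M) = -9 + (4 - 4*M) = -5 - 4*M)
sqrt(-25247 + n(-150)) = sqrt(-25247 + (-5 - 4*(-150))) = sqrt(-25247 + (-5 + 600)) = sqrt(-25247 + 595) = sqrt(-24652) = 2*I*sqrt(6163)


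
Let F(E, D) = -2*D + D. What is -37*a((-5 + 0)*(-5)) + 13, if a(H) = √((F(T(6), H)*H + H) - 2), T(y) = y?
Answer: 13 - 37*I*√602 ≈ 13.0 - 907.82*I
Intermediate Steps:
F(E, D) = -D
a(H) = √(-2 + H - H²) (a(H) = √(((-H)*H + H) - 2) = √((-H² + H) - 2) = √((H - H²) - 2) = √(-2 + H - H²))
-37*a((-5 + 0)*(-5)) + 13 = -37*√(-2 + (-5 + 0)*(-5) - ((-5 + 0)*(-5))²) + 13 = -37*√(-2 - 5*(-5) - (-5*(-5))²) + 13 = -37*√(-2 + 25 - 1*25²) + 13 = -37*√(-2 + 25 - 1*625) + 13 = -37*√(-2 + 25 - 625) + 13 = -37*I*√602 + 13 = 13 - 37*I*√602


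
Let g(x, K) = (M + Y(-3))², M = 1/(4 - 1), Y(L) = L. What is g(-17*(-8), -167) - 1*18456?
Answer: -166040/9 ≈ -18449.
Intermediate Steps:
M = ⅓ (M = 1/3 = ⅓ ≈ 0.33333)
g(x, K) = 64/9 (g(x, K) = (⅓ - 3)² = (-8/3)² = 64/9)
g(-17*(-8), -167) - 1*18456 = 64/9 - 1*18456 = 64/9 - 18456 = -166040/9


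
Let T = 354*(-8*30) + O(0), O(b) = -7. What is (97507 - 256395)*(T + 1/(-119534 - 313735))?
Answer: 5849234053198112/433269 ≈ 1.3500e+10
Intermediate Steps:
T = -84967 (T = 354*(-8*30) - 7 = 354*(-240) - 7 = -84960 - 7 = -84967)
(97507 - 256395)*(T + 1/(-119534 - 313735)) = (97507 - 256395)*(-84967 + 1/(-119534 - 313735)) = -158888*(-84967 + 1/(-433269)) = -158888*(-84967 - 1/433269) = -158888*(-36813567124/433269) = 5849234053198112/433269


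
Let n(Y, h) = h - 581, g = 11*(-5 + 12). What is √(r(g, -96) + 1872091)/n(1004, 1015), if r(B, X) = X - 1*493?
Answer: √1871502/434 ≈ 3.1521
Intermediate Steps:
g = 77 (g = 11*7 = 77)
r(B, X) = -493 + X (r(B, X) = X - 493 = -493 + X)
n(Y, h) = -581 + h
√(r(g, -96) + 1872091)/n(1004, 1015) = √((-493 - 96) + 1872091)/(-581 + 1015) = √(-589 + 1872091)/434 = √1871502*(1/434) = √1871502/434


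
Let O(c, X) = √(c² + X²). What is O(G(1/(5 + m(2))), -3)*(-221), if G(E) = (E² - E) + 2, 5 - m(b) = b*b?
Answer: -221*√16153/36 ≈ -780.22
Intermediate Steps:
m(b) = 5 - b² (m(b) = 5 - b*b = 5 - b²)
G(E) = 2 + E² - E
O(c, X) = √(X² + c²)
O(G(1/(5 + m(2))), -3)*(-221) = √((-3)² + (2 + (1/(5 + (5 - 1*2²)))² - 1/(5 + (5 - 1*2²)))²)*(-221) = √(9 + (2 + (1/(5 + (5 - 1*4)))² - 1/(5 + (5 - 1*4)))²)*(-221) = √(9 + (2 + (1/(5 + (5 - 4)))² - 1/(5 + (5 - 4)))²)*(-221) = √(9 + (2 + (1/(5 + 1))² - 1/(5 + 1))²)*(-221) = √(9 + (2 + (1/6)² - 1/6)²)*(-221) = √(9 + (2 + (⅙)² - 1*⅙)²)*(-221) = √(9 + (2 + 1/36 - ⅙)²)*(-221) = √(9 + (67/36)²)*(-221) = √(9 + 4489/1296)*(-221) = √(16153/1296)*(-221) = (√16153/36)*(-221) = -221*√16153/36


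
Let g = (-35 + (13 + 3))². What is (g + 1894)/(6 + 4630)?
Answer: 2255/4636 ≈ 0.48641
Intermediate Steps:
g = 361 (g = (-35 + 16)² = (-19)² = 361)
(g + 1894)/(6 + 4630) = (361 + 1894)/(6 + 4630) = 2255/4636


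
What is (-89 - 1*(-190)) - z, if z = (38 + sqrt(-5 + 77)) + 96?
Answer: -33 - 6*sqrt(2) ≈ -41.485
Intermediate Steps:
z = 134 + 6*sqrt(2) (z = (38 + sqrt(72)) + 96 = (38 + 6*sqrt(2)) + 96 = 134 + 6*sqrt(2) ≈ 142.49)
(-89 - 1*(-190)) - z = (-89 - 1*(-190)) - (134 + 6*sqrt(2)) = (-89 + 190) + (-134 - 6*sqrt(2)) = 101 + (-134 - 6*sqrt(2)) = -33 - 6*sqrt(2)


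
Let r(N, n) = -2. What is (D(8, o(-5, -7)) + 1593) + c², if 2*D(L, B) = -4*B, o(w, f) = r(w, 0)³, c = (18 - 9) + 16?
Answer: 2234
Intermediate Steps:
c = 25 (c = 9 + 16 = 25)
o(w, f) = -8 (o(w, f) = (-2)³ = -8)
D(L, B) = -2*B (D(L, B) = (-4*B)/2 = -2*B)
(D(8, o(-5, -7)) + 1593) + c² = (-2*(-8) + 1593) + 25² = (16 + 1593) + 625 = 1609 + 625 = 2234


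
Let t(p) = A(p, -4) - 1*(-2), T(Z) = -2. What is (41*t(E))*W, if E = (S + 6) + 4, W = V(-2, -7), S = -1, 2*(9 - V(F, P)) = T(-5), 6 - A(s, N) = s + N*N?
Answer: -6970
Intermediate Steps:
A(s, N) = 6 - s - N**2 (A(s, N) = 6 - (s + N*N) = 6 - (s + N**2) = 6 + (-s - N**2) = 6 - s - N**2)
V(F, P) = 10 (V(F, P) = 9 - 1/2*(-2) = 9 + 1 = 10)
W = 10
E = 9 (E = (-1 + 6) + 4 = 5 + 4 = 9)
t(p) = -8 - p (t(p) = (6 - p - 1*(-4)**2) - 1*(-2) = (6 - p - 1*16) + 2 = (6 - p - 16) + 2 = (-10 - p) + 2 = -8 - p)
(41*t(E))*W = (41*(-8 - 1*9))*10 = (41*(-8 - 9))*10 = (41*(-17))*10 = -697*10 = -6970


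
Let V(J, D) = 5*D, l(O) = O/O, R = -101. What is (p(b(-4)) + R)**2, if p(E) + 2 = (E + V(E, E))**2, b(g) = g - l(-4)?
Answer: 635209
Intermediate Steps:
l(O) = 1
b(g) = -1 + g (b(g) = g - 1*1 = g - 1 = -1 + g)
p(E) = -2 + 36*E**2 (p(E) = -2 + (E + 5*E)**2 = -2 + (6*E)**2 = -2 + 36*E**2)
(p(b(-4)) + R)**2 = ((-2 + 36*(-1 - 4)**2) - 101)**2 = ((-2 + 36*(-5)**2) - 101)**2 = ((-2 + 36*25) - 101)**2 = ((-2 + 900) - 101)**2 = (898 - 101)**2 = 797**2 = 635209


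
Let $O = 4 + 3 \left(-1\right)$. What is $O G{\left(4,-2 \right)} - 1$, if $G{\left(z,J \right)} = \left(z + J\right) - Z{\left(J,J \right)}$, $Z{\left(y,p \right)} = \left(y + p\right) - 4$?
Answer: $9$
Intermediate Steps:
$Z{\left(y,p \right)} = -4 + p + y$ ($Z{\left(y,p \right)} = \left(p + y\right) - 4 = -4 + p + y$)
$G{\left(z,J \right)} = 4 + z - J$ ($G{\left(z,J \right)} = \left(z + J\right) - \left(-4 + J + J\right) = \left(J + z\right) - \left(-4 + 2 J\right) = 4 + z - J$)
$O = 1$ ($O = 4 - 3 = 1$)
$O G{\left(4,-2 \right)} - 1 = 1 \left(4 + 4 - -2\right) - 1 = 1 \left(4 + 4 + 2\right) - 1 = 1 \cdot 10 - 1 = 10 - 1 = 9$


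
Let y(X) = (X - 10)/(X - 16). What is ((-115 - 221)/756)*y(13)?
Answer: 4/9 ≈ 0.44444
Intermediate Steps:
y(X) = (-10 + X)/(-16 + X)
((-115 - 221)/756)*y(13) = ((-115 - 221)/756)*((-10 + 13)/(-16 + 13)) = (-336*1/756)*(3/(-3)) = -(-4)*3/27 = -4/9*(-1) = 4/9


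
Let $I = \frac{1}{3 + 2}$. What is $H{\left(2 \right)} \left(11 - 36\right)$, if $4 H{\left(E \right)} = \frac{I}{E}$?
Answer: $- \frac{5}{8} \approx -0.625$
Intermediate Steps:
$I = \frac{1}{5} \approx 0.2$
$H{\left(E \right)} = \frac{1}{20 E}$ ($H{\left(E \right)} = \frac{\frac{1}{5} \frac{1}{E}}{4} = \frac{1}{20 E}$)
$H{\left(2 \right)} \left(11 - 36\right) = \frac{1}{20 \cdot 2} \left(11 - 36\right) = \frac{1}{20} \cdot \frac{1}{2} \left(-25\right) = \frac{1}{40} \left(-25\right) = - \frac{5}{8}$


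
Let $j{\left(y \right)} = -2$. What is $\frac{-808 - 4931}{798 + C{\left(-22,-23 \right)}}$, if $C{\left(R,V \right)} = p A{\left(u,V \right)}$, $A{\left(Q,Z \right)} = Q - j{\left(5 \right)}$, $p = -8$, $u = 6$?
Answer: $- \frac{5739}{734} \approx -7.8188$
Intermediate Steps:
$A{\left(Q,Z \right)} = 2 + Q$ ($A{\left(Q,Z \right)} = Q - -2 = Q + 2 = 2 + Q$)
$C{\left(R,V \right)} = -64$ ($C{\left(R,V \right)} = - 8 \left(2 + 6\right) = \left(-8\right) 8 = -64$)
$\frac{-808 - 4931}{798 + C{\left(-22,-23 \right)}} = \frac{-808 - 4931}{798 - 64} = - \frac{5739}{734}$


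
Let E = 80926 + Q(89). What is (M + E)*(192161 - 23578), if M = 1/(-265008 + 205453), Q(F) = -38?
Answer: 812112330013137/59555 ≈ 1.3636e+10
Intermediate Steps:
E = 80888 (E = 80926 - 38 = 80888)
M = -1/59555 (M = 1/(-59555) = -1/59555 ≈ -1.6791e-5)
(M + E)*(192161 - 23578) = (-1/59555 + 80888)*(192161 - 23578) = (4817284839/59555)*168583 = 812112330013137/59555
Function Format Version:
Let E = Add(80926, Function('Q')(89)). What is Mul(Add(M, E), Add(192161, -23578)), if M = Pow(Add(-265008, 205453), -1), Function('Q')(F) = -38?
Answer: Rational(812112330013137, 59555) ≈ 1.3636e+10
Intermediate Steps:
E = 80888 (E = Add(80926, -38) = 80888)
M = Rational(-1, 59555) (M = Pow(-59555, -1) = Rational(-1, 59555) ≈ -1.6791e-5)
Mul(Add(M, E), Add(192161, -23578)) = Mul(Add(Rational(-1, 59555), 80888), Add(192161, -23578)) = Mul(Rational(4817284839, 59555), 168583) = Rational(812112330013137, 59555)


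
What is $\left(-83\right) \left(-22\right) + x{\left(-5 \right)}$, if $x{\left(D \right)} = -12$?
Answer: $1814$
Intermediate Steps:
$\left(-83\right) \left(-22\right) + x{\left(-5 \right)} = \left(-83\right) \left(-22\right) - 12 = 1826 - 12 = 1814$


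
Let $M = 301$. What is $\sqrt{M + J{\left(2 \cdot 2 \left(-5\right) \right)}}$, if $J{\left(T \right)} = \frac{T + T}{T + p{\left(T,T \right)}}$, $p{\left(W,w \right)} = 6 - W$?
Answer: $\frac{\sqrt{2649}}{3} \approx 17.156$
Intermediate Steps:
$J{\left(T \right)} = \frac{T}{3}$ ($J{\left(T \right)} = \frac{T + T}{T - \left(-6 + T\right)} = \frac{2 T}{6} = 2 T \frac{1}{6} = \frac{T}{3}$)
$\sqrt{M + J{\left(2 \cdot 2 \left(-5\right) \right)}} = \sqrt{301 + \frac{2 \cdot 2 \left(-5\right)}{3}} = \sqrt{301 + \frac{4 \left(-5\right)}{3}} = \sqrt{301 + \frac{1}{3} \left(-20\right)} = \sqrt{301 - \frac{20}{3}} = \sqrt{\frac{883}{3}} = \frac{\sqrt{2649}}{3}$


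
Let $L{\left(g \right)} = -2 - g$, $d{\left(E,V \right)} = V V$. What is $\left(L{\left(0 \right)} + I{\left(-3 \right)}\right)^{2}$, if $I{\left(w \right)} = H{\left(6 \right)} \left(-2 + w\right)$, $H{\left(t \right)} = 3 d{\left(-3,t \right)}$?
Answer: $293764$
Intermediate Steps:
$d{\left(E,V \right)} = V^{2}$
$H{\left(t \right)} = 3 t^{2}$
$I{\left(w \right)} = -216 + 108 w$ ($I{\left(w \right)} = 3 \cdot 6^{2} \left(-2 + w\right) = 3 \cdot 36 \left(-2 + w\right) = 108 \left(-2 + w\right) = -216 + 108 w$)
$\left(L{\left(0 \right)} + I{\left(-3 \right)}\right)^{2} = \left(\left(-2 - 0\right) + \left(-216 + 108 \left(-3\right)\right)\right)^{2} = \left(\left(-2 + 0\right) - 540\right)^{2} = \left(-2 - 540\right)^{2} = \left(-542\right)^{2} = 293764$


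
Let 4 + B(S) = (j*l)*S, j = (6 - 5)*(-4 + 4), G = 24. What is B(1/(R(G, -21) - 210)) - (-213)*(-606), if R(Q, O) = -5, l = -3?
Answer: -129082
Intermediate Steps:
j = 0 (j = 1*0 = 0)
B(S) = -4 (B(S) = -4 + (0*(-3))*S = -4 + 0*S = -4 + 0 = -4)
B(1/(R(G, -21) - 210)) - (-213)*(-606) = -4 - (-213)*(-606) = -4 - 1*129078 = -4 - 129078 = -129082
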